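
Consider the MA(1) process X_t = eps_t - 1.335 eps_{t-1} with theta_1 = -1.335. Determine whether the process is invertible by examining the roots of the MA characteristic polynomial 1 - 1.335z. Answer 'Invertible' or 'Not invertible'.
\text{Not invertible}

The MA(q) characteristic polynomial is P(z) = 1 - 1.335z.
Invertibility requires all roots to lie outside the unit circle, i.e. |z| > 1 for every root.
This is linear in z: 1 + (-1.335) z = 0  =>  z = -1/(-1.335) = 0.749064,  |z| = 0.749064.
Moduli of all roots: 0.7491.
All moduli strictly greater than 1? No.
Verdict: Not invertible.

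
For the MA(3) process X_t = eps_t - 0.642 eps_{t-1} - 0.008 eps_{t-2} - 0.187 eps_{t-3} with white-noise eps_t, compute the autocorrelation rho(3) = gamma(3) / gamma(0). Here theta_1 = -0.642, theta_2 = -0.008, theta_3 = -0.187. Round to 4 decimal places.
\rho(3) = -0.1292

For an MA(q) process with theta_0 = 1, the autocovariance is
  gamma(k) = sigma^2 * sum_{i=0..q-k} theta_i * theta_{i+k},
and rho(k) = gamma(k) / gamma(0). Sigma^2 cancels.
  numerator   = (1)*(-0.187) = -0.187.
  denominator = (1)^2 + (-0.642)^2 + (-0.008)^2 + (-0.187)^2 = 1.447197.
  rho(3) = -0.187 / 1.447197 = -0.1292.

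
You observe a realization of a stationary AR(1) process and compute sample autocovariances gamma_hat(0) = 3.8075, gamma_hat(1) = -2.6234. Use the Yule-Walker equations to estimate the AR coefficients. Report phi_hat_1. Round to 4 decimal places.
\hat\phi_{1} = -0.6890

The Yule-Walker equations for an AR(p) process read, in matrix form,
  Gamma_p phi = r_p,   with   (Gamma_p)_{ij} = gamma(|i - j|),
                       (r_p)_i = gamma(i),   i,j = 1..p.
Substitute the sample gammas (Toeplitz matrix and right-hand side of size 1):
  Gamma_p = [[3.8075]]
  r_p     = [-2.6234]
With p = 1 this is the single equation gamma(0) phi_1 = gamma(1):
  phi_hat_1 = gamma(1) / gamma(0) = -2.6234 / 3.8075 = -0.6890.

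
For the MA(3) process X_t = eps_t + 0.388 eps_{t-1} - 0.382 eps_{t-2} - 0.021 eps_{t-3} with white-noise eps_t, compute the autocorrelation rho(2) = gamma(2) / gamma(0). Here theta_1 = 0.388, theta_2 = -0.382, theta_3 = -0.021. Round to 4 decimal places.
\rho(2) = -0.3008

For an MA(q) process with theta_0 = 1, the autocovariance is
  gamma(k) = sigma^2 * sum_{i=0..q-k} theta_i * theta_{i+k},
and rho(k) = gamma(k) / gamma(0). Sigma^2 cancels.
  numerator   = (1)*(-0.382) + (0.388)*(-0.021) = -0.390148.
  denominator = (1)^2 + (0.388)^2 + (-0.382)^2 + (-0.021)^2 = 1.296909.
  rho(2) = -0.390148 / 1.296909 = -0.3008.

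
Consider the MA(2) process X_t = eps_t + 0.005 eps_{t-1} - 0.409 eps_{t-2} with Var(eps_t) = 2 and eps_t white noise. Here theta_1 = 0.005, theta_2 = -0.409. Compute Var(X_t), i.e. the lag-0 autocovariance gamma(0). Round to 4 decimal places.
\gamma(0) = 2.3346

For an MA(q) process X_t = eps_t + sum_i theta_i eps_{t-i} with
Var(eps_t) = sigma^2, the variance is
  gamma(0) = sigma^2 * (1 + sum_i theta_i^2).
  sum_i theta_i^2 = (0.005)^2 + (-0.409)^2 = 0.000025 + 0.167281 = 0.167306.
  gamma(0) = 2 * (1 + 0.167306) = 2 * 1.167306 = 2.334612, which rounds to 2.3346.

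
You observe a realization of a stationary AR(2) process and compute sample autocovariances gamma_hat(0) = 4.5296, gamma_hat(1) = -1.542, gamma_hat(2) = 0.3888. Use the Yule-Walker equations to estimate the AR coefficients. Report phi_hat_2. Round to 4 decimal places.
\hat\phi_{2} = -0.0340

The Yule-Walker equations for an AR(p) process read, in matrix form,
  Gamma_p phi = r_p,   with   (Gamma_p)_{ij} = gamma(|i - j|),
                       (r_p)_i = gamma(i),   i,j = 1..p.
Substitute the sample gammas (Toeplitz matrix and right-hand side of size 2):
  Gamma_p = [[4.5296, -1.542], [-1.542, 4.5296]]
  r_p     = [-1.542, 0.3888]
Written out:
  4.5296 phi_1 - 1.542 phi_2 = -1.542
  -1.542 phi_1 + 4.5296 phi_2 = 0.3888
Solve by Cramer's rule:
  det = gamma(0)^2 - gamma(1)^2 = (4.5296)^2 - (-1.542)^2 = 20.51727616 - 2.377764 = 18.13951216
  phi_hat_1 = [gamma(1) gamma(0) - gamma(1) gamma(2)] / det = [(-1.542)(4.5296) - (-1.542)(0.3888)] / 18.13951216 = -6.3851136 / 18.13951216 = -0.352
  phi_hat_2 = [gamma(0) gamma(2) - gamma(1)^2] / det = [(4.5296)(0.3888) - (-1.542)^2] / 18.13951216 = -0.61665552 / 18.13951216 = -0.034
So phi_hat = [-0.3520, -0.0340].
Therefore phi_hat_2 = -0.0340.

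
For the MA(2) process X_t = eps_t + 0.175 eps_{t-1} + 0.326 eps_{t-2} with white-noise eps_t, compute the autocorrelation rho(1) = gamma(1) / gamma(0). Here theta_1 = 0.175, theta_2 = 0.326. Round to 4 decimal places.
\rho(1) = 0.2041

For an MA(q) process with theta_0 = 1, the autocovariance is
  gamma(k) = sigma^2 * sum_{i=0..q-k} theta_i * theta_{i+k},
and rho(k) = gamma(k) / gamma(0). Sigma^2 cancels.
  numerator   = (1)*(0.175) + (0.175)*(0.326) = 0.23205.
  denominator = (1)^2 + (0.175)^2 + (0.326)^2 = 1.136901.
  rho(1) = 0.23205 / 1.136901 = 0.2041.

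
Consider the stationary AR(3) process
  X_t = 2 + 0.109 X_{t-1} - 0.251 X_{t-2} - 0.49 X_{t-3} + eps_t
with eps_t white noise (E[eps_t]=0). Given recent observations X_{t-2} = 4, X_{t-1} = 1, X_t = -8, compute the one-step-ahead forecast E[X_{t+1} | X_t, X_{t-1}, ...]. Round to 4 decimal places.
E[X_{t+1} \mid \mathcal F_t] = -1.0830

For an AR(p) model X_t = c + sum_i phi_i X_{t-i} + eps_t, the
one-step-ahead conditional mean is
  E[X_{t+1} | X_t, ...] = c + sum_i phi_i X_{t+1-i}.
Substitute known values:
  E[X_{t+1} | ...] = 2 + (0.109) * (-8) + (-0.251) * (1) + (-0.49) * (4)
                   = -1.0830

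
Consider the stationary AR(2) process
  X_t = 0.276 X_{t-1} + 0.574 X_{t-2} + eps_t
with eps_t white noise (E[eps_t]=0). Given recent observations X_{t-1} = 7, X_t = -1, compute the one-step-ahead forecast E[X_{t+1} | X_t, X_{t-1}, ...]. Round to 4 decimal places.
E[X_{t+1} \mid \mathcal F_t] = 3.7420

For an AR(p) model X_t = c + sum_i phi_i X_{t-i} + eps_t, the
one-step-ahead conditional mean is
  E[X_{t+1} | X_t, ...] = c + sum_i phi_i X_{t+1-i}.
Substitute known values:
  E[X_{t+1} | ...] = (0.276) * (-1) + (0.574) * (7)
                   = 3.7420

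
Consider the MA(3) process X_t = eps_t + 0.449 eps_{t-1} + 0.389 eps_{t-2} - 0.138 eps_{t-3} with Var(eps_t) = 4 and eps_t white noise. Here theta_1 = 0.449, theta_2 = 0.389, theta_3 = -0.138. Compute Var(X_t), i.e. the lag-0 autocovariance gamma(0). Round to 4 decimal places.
\gamma(0) = 5.4879

For an MA(q) process X_t = eps_t + sum_i theta_i eps_{t-i} with
Var(eps_t) = sigma^2, the variance is
  gamma(0) = sigma^2 * (1 + sum_i theta_i^2).
  sum_i theta_i^2 = (0.449)^2 + (0.389)^2 + (-0.138)^2 = 0.201601 + 0.151321 + 0.019044 = 0.371966.
  gamma(0) = 4 * (1 + 0.371966) = 4 * 1.371966 = 5.487864, which rounds to 5.4879.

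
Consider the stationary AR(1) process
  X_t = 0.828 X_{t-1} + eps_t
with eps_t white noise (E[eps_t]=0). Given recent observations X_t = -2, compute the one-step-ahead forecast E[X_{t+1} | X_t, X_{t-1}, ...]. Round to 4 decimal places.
E[X_{t+1} \mid \mathcal F_t] = -1.6560

For an AR(p) model X_t = c + sum_i phi_i X_{t-i} + eps_t, the
one-step-ahead conditional mean is
  E[X_{t+1} | X_t, ...] = c + sum_i phi_i X_{t+1-i}.
Substitute known values:
  E[X_{t+1} | ...] = (0.828) * (-2)
                   = -1.6560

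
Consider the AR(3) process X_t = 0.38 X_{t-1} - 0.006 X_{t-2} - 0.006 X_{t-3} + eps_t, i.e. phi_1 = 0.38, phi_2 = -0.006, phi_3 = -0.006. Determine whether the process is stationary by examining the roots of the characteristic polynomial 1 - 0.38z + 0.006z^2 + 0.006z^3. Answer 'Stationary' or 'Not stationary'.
\text{Stationary}

The AR(p) characteristic polynomial is P(z) = 1 - 0.38z + 0.006z^2 + 0.006z^3.
Stationarity requires all roots to lie outside the unit circle, i.e. |z| > 1 for every root.
Degree 3: look for a simple real root z0 first, then factor out (1 - z/z0) and solve the remaining quadratic.
Testing z0 = 5: P(5) = 1 + (-0.38)(5) + (0.006)(5)^2 + (0.006)(5)^3
  = 1 + (-1.9) + (0.15) + (0.75) = 0.  So z_0 = 5 is a root, |z_0| = 5.
Divide out the factor (1 - 0.2 z) = (1 - z/z0) (since 1/z0 = 0.2):
  P(z) = (1 - 0.2 z)(1 + (-0.18) z + (-0.03) z^2)
  [check: z-coef -0.18 - (0.2) = -0.38; z^2-coef -0.03 - (0.2)(-0.18) = 0.006; z^3-coef -(0.2)(-0.03) = 0.006.]
Remaining roots from the quadratic factor 1 + (-0.18) z + (-0.03) z^2:
  Set 1 + (-0.18) z + (-0.03) z^2 = 0, i.e. a z^2 + b z + c = 0 with a = -0.03, b = -0.18, c = 1.
  Discriminant D = b^2 - 4ac = (-0.18)^2 - 4*(-0.03)*1 = 0.0324 - (-0.12) = 0.1524.
  D >= 0, so the roots are real: z = (-b +/- sqrt(D)) / (2a) = (0.18 +/- 0.390384) / (-0.06).
    z_1 = (0.18 + 0.390384) / (-0.06) = -9.5064,   |z_1| = 9.5064.
    z_2 = (0.18 - 0.390384) / (-0.06) = 3.5064,   |z_2| = 3.5064.
Moduli of all roots: 5.0000, 9.5064, 3.5064.
All moduli strictly greater than 1? Yes.
Verdict: Stationary.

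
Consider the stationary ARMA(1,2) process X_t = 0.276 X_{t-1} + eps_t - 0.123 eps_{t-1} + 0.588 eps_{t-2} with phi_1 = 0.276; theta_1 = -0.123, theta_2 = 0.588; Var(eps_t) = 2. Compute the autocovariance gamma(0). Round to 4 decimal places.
\gamma(0) = 2.9067

Multiply the model equation by X_{t-k} and take expectations. With theta_0 = psi_0 = 1 and psi_j the MA(infinity) weights, this gives
  gamma(k) - sum_i phi_i gamma(k-i) = c_k,
  c_k = sigma^2 * sum_{j=k..q} theta_j psi_{j-k}   (c_k = 0 for k > q),
using gamma(-m) = gamma(m).
psi-weights needed (psi_j = theta_j + sum_i phi_i psi_{j-i}):
  psi_1 = theta_1 + phi_1 = -0.123 + (0.276) = 0.153
  psi_2 = theta_2 + phi_1 psi_1 = 0.588 + (0.276)(0.153) = 0.630228
Right-hand sides:
  c_0 = sigma^2 (1 + theta_1 psi_1 + theta_2 psi_2) = 2 * (1 + (-0.123)(0.153) + (0.588)(0.630228)) = 2 * 1.351755 = 2.70351
  c_1 = sigma^2 (theta_1 + theta_2 psi_1) = 2 * (-0.123 + (0.588)(0.153)) = -0.066072
  c_2 = sigma^2 theta_2 = 2 * (0.588) = 1.176
Equations for k = 0 and k = 1 (AR order 1):
  gamma(0) = phi_1 gamma(1) + c_0
  gamma(1) = phi_1 gamma(0) + c_1
Substituting the second into the first: gamma(0) (1 - phi_1^2) = c_0 + phi_1 c_1, so
  gamma(0) = (c_0 + phi_1 c_1) / (1 - phi_1^2) = (2.70351 + (0.276)(-0.066072)) / (1 - (0.276)^2) = 2.685274 / 0.923824 = 2.906695.
Therefore gamma(0) = 2.9067 (to 4 decimal places).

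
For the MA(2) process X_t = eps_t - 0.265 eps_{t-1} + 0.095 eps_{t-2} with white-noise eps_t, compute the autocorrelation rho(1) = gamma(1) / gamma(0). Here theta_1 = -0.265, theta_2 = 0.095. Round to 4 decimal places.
\rho(1) = -0.2689

For an MA(q) process with theta_0 = 1, the autocovariance is
  gamma(k) = sigma^2 * sum_{i=0..q-k} theta_i * theta_{i+k},
and rho(k) = gamma(k) / gamma(0). Sigma^2 cancels.
  numerator   = (1)*(-0.265) + (-0.265)*(0.095) = -0.290175.
  denominator = (1)^2 + (-0.265)^2 + (0.095)^2 = 1.07925.
  rho(1) = -0.290175 / 1.07925 = -0.2689.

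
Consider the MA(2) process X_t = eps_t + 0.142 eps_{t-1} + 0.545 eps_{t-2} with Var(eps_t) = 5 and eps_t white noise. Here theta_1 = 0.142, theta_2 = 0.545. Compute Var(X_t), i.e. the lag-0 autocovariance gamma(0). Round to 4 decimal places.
\gamma(0) = 6.5859

For an MA(q) process X_t = eps_t + sum_i theta_i eps_{t-i} with
Var(eps_t) = sigma^2, the variance is
  gamma(0) = sigma^2 * (1 + sum_i theta_i^2).
  sum_i theta_i^2 = (0.142)^2 + (0.545)^2 = 0.020164 + 0.297025 = 0.317189.
  gamma(0) = 5 * (1 + 0.317189) = 5 * 1.317189 = 6.585945, which rounds to 6.5859.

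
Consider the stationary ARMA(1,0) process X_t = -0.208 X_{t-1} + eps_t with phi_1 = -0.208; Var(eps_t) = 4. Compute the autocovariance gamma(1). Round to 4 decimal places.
\gamma(1) = -0.8696

Multiply the model equation by X_{t-k} and take expectations. With theta_0 = psi_0 = 1 and psi_j the MA(infinity) weights, this gives
  gamma(k) - sum_i phi_i gamma(k-i) = c_k,
  c_k = sigma^2 * sum_{j=k..q} theta_j psi_{j-k}   (c_k = 0 for k > q),
using gamma(-m) = gamma(m).
Pure AR (q = 0): c_0 = sigma^2 = 4, c_k = 0 for k >= 1.
Equations for k = 0 and k = 1 (AR order 1):
  gamma(0) = phi_1 gamma(1) + c_0
  gamma(1) = phi_1 gamma(0) + c_1
Substituting the second into the first: gamma(0) (1 - phi_1^2) = c_0 + phi_1 c_1, so
  gamma(0) = c_0 / (1 - phi_1^2) = 4 / (1 - (-0.208)^2) = 4 / 0.956736 = 4.180882.
  gamma(1) = phi_1 gamma(0) = (-0.208)(4.180882) = -0.869623.
Therefore gamma(1) = -0.8696 (to 4 decimal places).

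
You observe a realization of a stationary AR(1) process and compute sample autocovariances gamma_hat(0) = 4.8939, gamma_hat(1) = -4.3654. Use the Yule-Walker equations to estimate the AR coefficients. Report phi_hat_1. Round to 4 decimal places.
\hat\phi_{1} = -0.8920

The Yule-Walker equations for an AR(p) process read, in matrix form,
  Gamma_p phi = r_p,   with   (Gamma_p)_{ij} = gamma(|i - j|),
                       (r_p)_i = gamma(i),   i,j = 1..p.
Substitute the sample gammas (Toeplitz matrix and right-hand side of size 1):
  Gamma_p = [[4.8939]]
  r_p     = [-4.3654]
With p = 1 this is the single equation gamma(0) phi_1 = gamma(1):
  phi_hat_1 = gamma(1) / gamma(0) = -4.3654 / 4.8939 = -0.8920.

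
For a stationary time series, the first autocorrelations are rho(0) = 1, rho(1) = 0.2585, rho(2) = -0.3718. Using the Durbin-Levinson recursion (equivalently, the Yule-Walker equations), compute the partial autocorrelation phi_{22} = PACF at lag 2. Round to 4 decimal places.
\phi_{22} = -0.4700

The PACF at lag k is phi_{kk}, the last component of the solution
to the Yule-Walker system G_k phi = r_k where
  (G_k)_{ij} = rho(|i - j|), (r_k)_i = rho(i), i,j = 1..k.
Equivalently, Durbin-Levinson gives phi_{kk} iteratively:
  phi_{11} = rho(1)
  phi_{kk} = [rho(k) - sum_{j=1..k-1} phi_{k-1,j} rho(k-j)]
            / [1 - sum_{j=1..k-1} phi_{k-1,j} rho(j)],
  phi_{k,j} = phi_{k-1,j} - phi_{kk} phi_{k-1,k-j},  j = 1..k-1.
Step k = 1:
  phi_11 = rho(1) = 0.2585.
Step k = 2:
  phi_22 = [rho(2) - phi_11 rho(1)] / [1 - phi_11 rho(1)] = [-0.3718 - (0.2585)(0.2585)] / [1 - (0.2585)(0.2585)]
         = -0.43862225 / 0.93317775 = -0.47.
Therefore phi_{22} = -0.4700.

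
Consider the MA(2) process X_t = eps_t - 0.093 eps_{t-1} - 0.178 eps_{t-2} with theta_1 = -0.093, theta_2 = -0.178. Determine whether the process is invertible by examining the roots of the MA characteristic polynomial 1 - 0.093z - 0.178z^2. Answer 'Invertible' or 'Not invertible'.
\text{Invertible}

The MA(q) characteristic polynomial is P(z) = 1 - 0.093z - 0.178z^2.
Invertibility requires all roots to lie outside the unit circle, i.e. |z| > 1 for every root.
Set 1 + (-0.093) z + (-0.178) z^2 = 0, i.e. a z^2 + b z + c = 0 with a = -0.178, b = -0.093, c = 1.
Discriminant D = b^2 - 4ac = (-0.093)^2 - 4*(-0.178)*1 = 0.008649 - (-0.712) = 0.720649.
D >= 0, so the roots are real: z = (-b +/- sqrt(D)) / (2a) = (0.093 +/- 0.84891) / (-0.356).
  z_1 = (0.093 + 0.84891) / (-0.356) = -2.6458,   |z_1| = 2.6458.
  z_2 = (0.093 - 0.84891) / (-0.356) = 2.1233,   |z_2| = 2.1233.
Moduli of all roots: 2.6458, 2.1233.
All moduli strictly greater than 1? Yes.
Verdict: Invertible.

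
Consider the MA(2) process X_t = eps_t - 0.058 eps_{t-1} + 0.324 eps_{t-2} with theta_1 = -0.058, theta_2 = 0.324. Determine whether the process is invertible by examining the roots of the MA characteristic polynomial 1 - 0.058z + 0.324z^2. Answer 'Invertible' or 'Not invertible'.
\text{Invertible}

The MA(q) characteristic polynomial is P(z) = 1 - 0.058z + 0.324z^2.
Invertibility requires all roots to lie outside the unit circle, i.e. |z| > 1 for every root.
Set 1 + (-0.058) z + (0.324) z^2 = 0, i.e. a z^2 + b z + c = 0 with a = 0.324, b = -0.058, c = 1.
Discriminant D = b^2 - 4ac = (-0.058)^2 - 4*(0.324)*1 = 0.003364 - (1.296) = -1.292636.
D < 0, so the roots are the complex-conjugate pair z = (-b +/- i sqrt(-D)) / (2a) = 0.0895 +/- 1.7545i.
For a conjugate pair |z|^2 = z * conj(z) = (product of roots) = c/a = 1/(0.324) = 3.08642, so |z| = sqrt(3.08642) = 1.7568 for both roots.
Moduli of all roots: 1.7568, 1.7568.
All moduli strictly greater than 1? Yes.
Verdict: Invertible.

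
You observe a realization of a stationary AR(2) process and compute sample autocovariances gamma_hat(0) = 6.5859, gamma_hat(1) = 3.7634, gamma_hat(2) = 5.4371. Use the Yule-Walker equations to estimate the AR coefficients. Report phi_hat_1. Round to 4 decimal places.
\hat\phi_{1} = 0.1480

The Yule-Walker equations for an AR(p) process read, in matrix form,
  Gamma_p phi = r_p,   with   (Gamma_p)_{ij} = gamma(|i - j|),
                       (r_p)_i = gamma(i),   i,j = 1..p.
Substitute the sample gammas (Toeplitz matrix and right-hand side of size 2):
  Gamma_p = [[6.5859, 3.7634], [3.7634, 6.5859]]
  r_p     = [3.7634, 5.4371]
Written out:
  6.5859 phi_1 + 3.7634 phi_2 = 3.7634
  3.7634 phi_1 + 6.5859 phi_2 = 5.4371
Solve by Cramer's rule:
  det = gamma(0)^2 - gamma(1)^2 = (6.5859)^2 - (3.7634)^2 = 43.37407881 - 14.16317956 = 29.21089925
  phi_hat_1 = [gamma(1) gamma(0) - gamma(1) gamma(2)] / det = [(3.7634)(6.5859) - (3.7634)(5.4371)] / 29.21089925 = 4.32339392 / 29.21089925 = 0.148
  phi_hat_2 = [gamma(0) gamma(2) - gamma(1)^2] / det = [(6.5859)(5.4371) - (3.7634)^2] / 29.21089925 = 21.64501733 / 29.21089925 = 0.741
So phi_hat = [0.1480, 0.7410].
Therefore phi_hat_1 = 0.1480.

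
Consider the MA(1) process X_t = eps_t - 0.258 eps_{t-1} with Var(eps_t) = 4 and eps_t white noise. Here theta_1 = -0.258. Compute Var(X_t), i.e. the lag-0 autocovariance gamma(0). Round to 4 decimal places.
\gamma(0) = 4.2663

For an MA(q) process X_t = eps_t + sum_i theta_i eps_{t-i} with
Var(eps_t) = sigma^2, the variance is
  gamma(0) = sigma^2 * (1 + sum_i theta_i^2).
  sum_i theta_i^2 = (-0.258)^2 = 0.066564.
  gamma(0) = 4 * (1 + 0.066564) = 4 * 1.066564 = 4.266256, which rounds to 4.2663.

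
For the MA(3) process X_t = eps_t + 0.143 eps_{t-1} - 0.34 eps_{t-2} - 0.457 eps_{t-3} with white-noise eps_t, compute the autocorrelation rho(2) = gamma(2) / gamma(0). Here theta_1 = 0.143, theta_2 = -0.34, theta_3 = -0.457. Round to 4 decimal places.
\rho(2) = -0.3014

For an MA(q) process with theta_0 = 1, the autocovariance is
  gamma(k) = sigma^2 * sum_{i=0..q-k} theta_i * theta_{i+k},
and rho(k) = gamma(k) / gamma(0). Sigma^2 cancels.
  numerator   = (1)*(-0.34) + (0.143)*(-0.457) = -0.405351.
  denominator = (1)^2 + (0.143)^2 + (-0.34)^2 + (-0.457)^2 = 1.344898.
  rho(2) = -0.405351 / 1.344898 = -0.3014.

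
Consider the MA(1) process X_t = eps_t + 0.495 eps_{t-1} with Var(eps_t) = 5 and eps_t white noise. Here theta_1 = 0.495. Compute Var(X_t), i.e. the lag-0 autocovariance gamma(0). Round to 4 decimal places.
\gamma(0) = 6.2251

For an MA(q) process X_t = eps_t + sum_i theta_i eps_{t-i} with
Var(eps_t) = sigma^2, the variance is
  gamma(0) = sigma^2 * (1 + sum_i theta_i^2).
  sum_i theta_i^2 = (0.495)^2 = 0.245025.
  gamma(0) = 5 * (1 + 0.245025) = 5 * 1.245025 = 6.225125, which rounds to 6.2251.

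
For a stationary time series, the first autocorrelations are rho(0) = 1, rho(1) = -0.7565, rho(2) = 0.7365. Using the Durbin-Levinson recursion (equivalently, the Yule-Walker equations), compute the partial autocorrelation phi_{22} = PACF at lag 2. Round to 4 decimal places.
\phi_{22} = 0.3839

The PACF at lag k is phi_{kk}, the last component of the solution
to the Yule-Walker system G_k phi = r_k where
  (G_k)_{ij} = rho(|i - j|), (r_k)_i = rho(i), i,j = 1..k.
Equivalently, Durbin-Levinson gives phi_{kk} iteratively:
  phi_{11} = rho(1)
  phi_{kk} = [rho(k) - sum_{j=1..k-1} phi_{k-1,j} rho(k-j)]
            / [1 - sum_{j=1..k-1} phi_{k-1,j} rho(j)],
  phi_{k,j} = phi_{k-1,j} - phi_{kk} phi_{k-1,k-j},  j = 1..k-1.
Step k = 1:
  phi_11 = rho(1) = -0.7565.
Step k = 2:
  phi_22 = [rho(2) - phi_11 rho(1)] / [1 - phi_11 rho(1)] = [0.7365 - (-0.7565)(-0.7565)] / [1 - (-0.7565)(-0.7565)]
         = 0.16420775 / 0.42770775 = 0.3839.
Therefore phi_{22} = 0.3839.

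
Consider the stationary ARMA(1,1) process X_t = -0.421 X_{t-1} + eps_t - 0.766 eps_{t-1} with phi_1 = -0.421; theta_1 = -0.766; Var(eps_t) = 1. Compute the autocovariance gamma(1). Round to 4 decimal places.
\gamma(1) = -1.9080

Multiply the model equation by X_{t-k} and take expectations. With theta_0 = psi_0 = 1 and psi_j the MA(infinity) weights, this gives
  gamma(k) - sum_i phi_i gamma(k-i) = c_k,
  c_k = sigma^2 * sum_{j=k..q} theta_j psi_{j-k}   (c_k = 0 for k > q),
using gamma(-m) = gamma(m).
psi-weights needed (psi_j = theta_j + sum_i phi_i psi_{j-i}):
  psi_1 = theta_1 + phi_1 = -0.766 + (-0.421) = -1.187
Right-hand sides:
  c_0 = sigma^2 (1 + theta_1 psi_1) = 1 * (1 + (-0.766)(-1.187)) = 1 * 1.909242 = 1.909242
  c_1 = sigma^2 theta_1 = 1 * (-0.766) = -0.766
  c_2 = 0
Equations for k = 0 and k = 1 (AR order 1):
  gamma(0) = phi_1 gamma(1) + c_0
  gamma(1) = phi_1 gamma(0) + c_1
Substituting the second into the first: gamma(0) (1 - phi_1^2) = c_0 + phi_1 c_1, so
  gamma(0) = (c_0 + phi_1 c_1) / (1 - phi_1^2) = (1.909242 + (-0.421)(-0.766)) / (1 - (-0.421)^2) = 2.231728 / 0.822759 = 2.712493.
  gamma(1) = phi_1 gamma(0) + c_1 = (-0.421)(2.712493) + (-0.766) = -1.90796.
Therefore gamma(1) = -1.9080 (to 4 decimal places).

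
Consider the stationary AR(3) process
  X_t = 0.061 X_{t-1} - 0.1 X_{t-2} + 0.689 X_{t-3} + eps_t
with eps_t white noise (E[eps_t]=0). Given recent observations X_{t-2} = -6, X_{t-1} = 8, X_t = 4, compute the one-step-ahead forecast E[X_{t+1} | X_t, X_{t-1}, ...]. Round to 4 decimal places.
E[X_{t+1} \mid \mathcal F_t] = -4.6900

For an AR(p) model X_t = c + sum_i phi_i X_{t-i} + eps_t, the
one-step-ahead conditional mean is
  E[X_{t+1} | X_t, ...] = c + sum_i phi_i X_{t+1-i}.
Substitute known values:
  E[X_{t+1} | ...] = (0.061) * (4) + (-0.1) * (8) + (0.689) * (-6)
                   = -4.6900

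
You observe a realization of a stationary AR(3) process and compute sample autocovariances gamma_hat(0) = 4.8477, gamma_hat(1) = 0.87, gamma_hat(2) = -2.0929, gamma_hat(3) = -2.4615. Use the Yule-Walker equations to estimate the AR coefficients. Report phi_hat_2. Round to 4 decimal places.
\hat\phi_{2} = -0.3700

The Yule-Walker equations for an AR(p) process read, in matrix form,
  Gamma_p phi = r_p,   with   (Gamma_p)_{ij} = gamma(|i - j|),
                       (r_p)_i = gamma(i),   i,j = 1..p.
Substitute the sample gammas (Toeplitz matrix and right-hand side of size 3):
  Gamma_p = [[4.8477, 0.87, -2.0929], [0.87, 4.8477, 0.87], [-2.0929, 0.87, 4.8477]]
  r_p     = [0.87, -2.0929, -2.4615]
Written out (R1..R3):
  (R1) 4.8477 phi_1 + 0.87 phi_2 - 2.0929 phi_3 = 0.87
  (R2) 0.87 phi_1 + 4.8477 phi_2 + 0.87 phi_3 = -2.0929
  (R3) -2.0929 phi_1 + 0.87 phi_2 + 4.8477 phi_3 = -2.4615
Gaussian elimination:
  R2 <- R2 - (0.87/4.8477) R1 = R2 - (0.179467) R1:  4.691564 phi_2 + 1.245606 phi_3 = -2.249036
  R3 <- R3 - (-2.0929/4.8477) R1 = R3 - (-0.431731) R1:  1.245606 phi_2 + 3.944131 phi_3 = -2.085894
  R3 <- R3 - (1.245606/4.691564) R2 = R3 - (0.265499) R2:  3.613424 phi_3 = -1.488778
Back-substitution:
  phi_hat_3 = -1.488778 / 3.613424 = -0.412013
  phi_hat_2 = (-2.249036 - (1.245606)(-0.412013)) / 4.691564 = -0.36999
  phi_hat_1 = (0.87 - (0.87)(-0.36999) - (-2.0929)(-0.412013)) / 4.8477 = 0.067989
So phi_hat = [0.0680, -0.3700, -0.4120].
Therefore phi_hat_2 = -0.3700.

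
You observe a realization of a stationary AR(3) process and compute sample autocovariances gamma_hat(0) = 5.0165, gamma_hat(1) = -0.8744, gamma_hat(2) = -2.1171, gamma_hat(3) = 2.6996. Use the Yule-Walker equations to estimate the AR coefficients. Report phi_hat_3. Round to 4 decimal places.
\hat\phi_{3} = 0.4600

The Yule-Walker equations for an AR(p) process read, in matrix form,
  Gamma_p phi = r_p,   with   (Gamma_p)_{ij} = gamma(|i - j|),
                       (r_p)_i = gamma(i),   i,j = 1..p.
Substitute the sample gammas (Toeplitz matrix and right-hand side of size 3):
  Gamma_p = [[5.0165, -0.8744, -2.1171], [-0.8744, 5.0165, -0.8744], [-2.1171, -0.8744, 5.0165]]
  r_p     = [-0.8744, -2.1171, 2.6996]
Written out (R1..R3):
  (R1) 5.0165 phi_1 - 0.8744 phi_2 - 2.1171 phi_3 = -0.8744
  (R2) -0.8744 phi_1 + 5.0165 phi_2 - 0.8744 phi_3 = -2.1171
  (R3) -2.1171 phi_1 - 0.8744 phi_2 + 5.0165 phi_3 = 2.6996
Gaussian elimination:
  R2 <- R2 - (-0.8744/5.0165) R1 = R2 - (-0.174305) R1:  4.864088 phi_2 - 1.243421 phi_3 = -2.269512
  R3 <- R3 - (-2.1171/5.0165) R1 = R3 - (-0.422027) R1:  -1.243421 phi_2 + 4.123026 phi_3 = 2.330579
  R3 <- R3 - (-1.243421/4.864088) R2 = R3 - (-0.255633) R2:  3.805167 phi_3 = 1.750417
Back-substitution:
  phi_hat_3 = 1.750417 / 3.805167 = 0.460011
  phi_hat_2 = (-2.269512 - (-1.243421)(0.460011)) / 4.864088 = -0.348991
  phi_hat_1 = (-0.8744 - (-0.8744)(-0.348991) - (-2.1171)(0.460011)) / 5.0165 = -0.040999
So phi_hat = [-0.0410, -0.3490, 0.4600].
Therefore phi_hat_3 = 0.4600.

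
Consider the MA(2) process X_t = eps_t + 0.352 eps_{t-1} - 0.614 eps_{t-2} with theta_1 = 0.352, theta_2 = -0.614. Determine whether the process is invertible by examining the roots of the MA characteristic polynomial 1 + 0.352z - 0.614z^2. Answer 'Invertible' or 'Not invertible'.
\text{Invertible}

The MA(q) characteristic polynomial is P(z) = 1 + 0.352z - 0.614z^2.
Invertibility requires all roots to lie outside the unit circle, i.e. |z| > 1 for every root.
Set 1 + (0.352) z + (-0.614) z^2 = 0, i.e. a z^2 + b z + c = 0 with a = -0.614, b = 0.352, c = 1.
Discriminant D = b^2 - 4ac = (0.352)^2 - 4*(-0.614)*1 = 0.123904 - (-2.456) = 2.579904.
D >= 0, so the roots are real: z = (-b +/- sqrt(D)) / (2a) = (-0.352 +/- 1.606208) / (-1.228).
  z_1 = (-0.352 + 1.606208) / (-1.228) = -1.0213,   |z_1| = 1.0213.
  z_2 = (-0.352 - 1.606208) / (-1.228) = 1.5946,   |z_2| = 1.5946.
Moduli of all roots: 1.0213, 1.5946.
All moduli strictly greater than 1? Yes.
Verdict: Invertible.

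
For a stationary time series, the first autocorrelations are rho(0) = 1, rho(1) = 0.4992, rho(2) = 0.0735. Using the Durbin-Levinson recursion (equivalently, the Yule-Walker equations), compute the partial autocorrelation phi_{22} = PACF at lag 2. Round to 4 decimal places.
\phi_{22} = -0.2340

The PACF at lag k is phi_{kk}, the last component of the solution
to the Yule-Walker system G_k phi = r_k where
  (G_k)_{ij} = rho(|i - j|), (r_k)_i = rho(i), i,j = 1..k.
Equivalently, Durbin-Levinson gives phi_{kk} iteratively:
  phi_{11} = rho(1)
  phi_{kk} = [rho(k) - sum_{j=1..k-1} phi_{k-1,j} rho(k-j)]
            / [1 - sum_{j=1..k-1} phi_{k-1,j} rho(j)],
  phi_{k,j} = phi_{k-1,j} - phi_{kk} phi_{k-1,k-j},  j = 1..k-1.
Step k = 1:
  phi_11 = rho(1) = 0.4992.
Step k = 2:
  phi_22 = [rho(2) - phi_11 rho(1)] / [1 - phi_11 rho(1)] = [0.0735 - (0.4992)(0.4992)] / [1 - (0.4992)(0.4992)]
         = -0.17570064 / 0.75079936 = -0.234.
Therefore phi_{22} = -0.2340.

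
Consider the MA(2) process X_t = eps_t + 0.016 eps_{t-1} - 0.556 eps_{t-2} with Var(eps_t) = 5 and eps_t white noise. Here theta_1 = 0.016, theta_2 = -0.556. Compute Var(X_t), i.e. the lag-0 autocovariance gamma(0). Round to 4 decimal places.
\gamma(0) = 6.5470

For an MA(q) process X_t = eps_t + sum_i theta_i eps_{t-i} with
Var(eps_t) = sigma^2, the variance is
  gamma(0) = sigma^2 * (1 + sum_i theta_i^2).
  sum_i theta_i^2 = (0.016)^2 + (-0.556)^2 = 0.000256 + 0.309136 = 0.309392.
  gamma(0) = 5 * (1 + 0.309392) = 5 * 1.309392 = 6.54696, which rounds to 6.5470.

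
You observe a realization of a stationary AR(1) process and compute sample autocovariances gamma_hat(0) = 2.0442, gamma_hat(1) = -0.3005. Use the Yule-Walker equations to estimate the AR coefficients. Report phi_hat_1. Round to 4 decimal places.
\hat\phi_{1} = -0.1470

The Yule-Walker equations for an AR(p) process read, in matrix form,
  Gamma_p phi = r_p,   with   (Gamma_p)_{ij} = gamma(|i - j|),
                       (r_p)_i = gamma(i),   i,j = 1..p.
Substitute the sample gammas (Toeplitz matrix and right-hand side of size 1):
  Gamma_p = [[2.0442]]
  r_p     = [-0.3005]
With p = 1 this is the single equation gamma(0) phi_1 = gamma(1):
  phi_hat_1 = gamma(1) / gamma(0) = -0.3005 / 2.0442 = -0.1470.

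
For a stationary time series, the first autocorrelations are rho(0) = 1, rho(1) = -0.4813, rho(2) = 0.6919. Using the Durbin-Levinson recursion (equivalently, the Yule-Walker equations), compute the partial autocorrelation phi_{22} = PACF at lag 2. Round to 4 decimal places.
\phi_{22} = 0.5990

The PACF at lag k is phi_{kk}, the last component of the solution
to the Yule-Walker system G_k phi = r_k where
  (G_k)_{ij} = rho(|i - j|), (r_k)_i = rho(i), i,j = 1..k.
Equivalently, Durbin-Levinson gives phi_{kk} iteratively:
  phi_{11} = rho(1)
  phi_{kk} = [rho(k) - sum_{j=1..k-1} phi_{k-1,j} rho(k-j)]
            / [1 - sum_{j=1..k-1} phi_{k-1,j} rho(j)],
  phi_{k,j} = phi_{k-1,j} - phi_{kk} phi_{k-1,k-j},  j = 1..k-1.
Step k = 1:
  phi_11 = rho(1) = -0.4813.
Step k = 2:
  phi_22 = [rho(2) - phi_11 rho(1)] / [1 - phi_11 rho(1)] = [0.6919 - (-0.4813)(-0.4813)] / [1 - (-0.4813)(-0.4813)]
         = 0.46025031 / 0.76835031 = 0.599.
Therefore phi_{22} = 0.5990.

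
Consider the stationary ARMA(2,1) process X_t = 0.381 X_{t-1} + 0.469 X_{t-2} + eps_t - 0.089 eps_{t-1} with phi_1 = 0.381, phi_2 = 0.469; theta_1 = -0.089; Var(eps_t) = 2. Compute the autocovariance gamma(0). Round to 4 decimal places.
\gamma(0) = 4.6516

Multiply the model equation by X_{t-k} and take expectations. With theta_0 = psi_0 = 1 and psi_j the MA(infinity) weights, this gives
  gamma(k) - sum_i phi_i gamma(k-i) = c_k,
  c_k = sigma^2 * sum_{j=k..q} theta_j psi_{j-k}   (c_k = 0 for k > q),
using gamma(-m) = gamma(m).
psi-weights needed (psi_j = theta_j + sum_i phi_i psi_{j-i}):
  psi_1 = theta_1 + phi_1 = -0.089 + (0.381) = 0.292
Right-hand sides:
  c_0 = sigma^2 (1 + theta_1 psi_1) = 2 * (1 + (-0.089)(0.292)) = 2 * 0.974012 = 1.948024
  c_1 = sigma^2 theta_1 = 2 * (-0.089) = -0.178
  c_2 = 0
Equations for k = 0, 1, 2 (AR order 2, c_2 = 0):
  (E0) gamma(0) = phi_1 gamma(1) + phi_2 gamma(2) + c_0
  (E1) gamma(1) = phi_1 gamma(0) + phi_2 gamma(1) + c_1
  (E2) gamma(2) = phi_1 gamma(1) + phi_2 gamma(0)
From (E1): gamma(1) = A gamma(0) + B with
  A = phi_1 / (1 - phi_2) = 0.381 / 0.531 = 0.717514,   B = c_1 / (1 - phi_2) = -0.178 / 0.531 = -0.335217.
Insert (E2) into (E0): gamma(0) (1 - phi_2^2) = phi_1 (1 + phi_2) gamma(1) + c_0.
  phi_1 (1 + phi_2) = (0.381)(1.469) = 0.559689,   1 - phi_2^2 = 0.780039.
Replace gamma(1) by A gamma(0) + B and collect gamma(0):
  gamma(0) [0.780039 - (0.559689)(0.717514)] = (0.559689)(-0.335217) + 1.948024
  gamma(0) * 0.378454 = 1.760407
  gamma(0) = 1.760407 / 0.378454 = 4.651572.
Therefore gamma(0) = 4.6516 (to 4 decimal places).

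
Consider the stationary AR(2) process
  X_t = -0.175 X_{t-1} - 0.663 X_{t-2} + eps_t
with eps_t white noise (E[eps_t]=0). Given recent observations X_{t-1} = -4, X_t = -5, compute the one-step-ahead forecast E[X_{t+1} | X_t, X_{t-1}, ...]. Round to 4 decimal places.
E[X_{t+1} \mid \mathcal F_t] = 3.5270

For an AR(p) model X_t = c + sum_i phi_i X_{t-i} + eps_t, the
one-step-ahead conditional mean is
  E[X_{t+1} | X_t, ...] = c + sum_i phi_i X_{t+1-i}.
Substitute known values:
  E[X_{t+1} | ...] = (-0.175) * (-5) + (-0.663) * (-4)
                   = 3.5270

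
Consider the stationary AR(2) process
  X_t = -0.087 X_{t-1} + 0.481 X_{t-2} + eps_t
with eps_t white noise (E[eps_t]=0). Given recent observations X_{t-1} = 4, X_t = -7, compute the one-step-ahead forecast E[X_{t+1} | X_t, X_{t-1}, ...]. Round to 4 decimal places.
E[X_{t+1} \mid \mathcal F_t] = 2.5330

For an AR(p) model X_t = c + sum_i phi_i X_{t-i} + eps_t, the
one-step-ahead conditional mean is
  E[X_{t+1} | X_t, ...] = c + sum_i phi_i X_{t+1-i}.
Substitute known values:
  E[X_{t+1} | ...] = (-0.087) * (-7) + (0.481) * (4)
                   = 2.5330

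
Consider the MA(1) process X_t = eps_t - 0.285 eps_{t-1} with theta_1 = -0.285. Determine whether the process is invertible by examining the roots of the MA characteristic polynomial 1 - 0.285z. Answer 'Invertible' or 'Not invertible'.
\text{Invertible}

The MA(q) characteristic polynomial is P(z) = 1 - 0.285z.
Invertibility requires all roots to lie outside the unit circle, i.e. |z| > 1 for every root.
This is linear in z: 1 + (-0.285) z = 0  =>  z = -1/(-0.285) = 3.508772,  |z| = 3.508772.
Moduli of all roots: 3.5088.
All moduli strictly greater than 1? Yes.
Verdict: Invertible.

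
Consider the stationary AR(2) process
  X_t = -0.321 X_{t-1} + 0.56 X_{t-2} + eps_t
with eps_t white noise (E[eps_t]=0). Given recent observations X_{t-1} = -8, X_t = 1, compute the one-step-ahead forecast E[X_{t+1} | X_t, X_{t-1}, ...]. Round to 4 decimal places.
E[X_{t+1} \mid \mathcal F_t] = -4.8010

For an AR(p) model X_t = c + sum_i phi_i X_{t-i} + eps_t, the
one-step-ahead conditional mean is
  E[X_{t+1} | X_t, ...] = c + sum_i phi_i X_{t+1-i}.
Substitute known values:
  E[X_{t+1} | ...] = (-0.321) * (1) + (0.56) * (-8)
                   = -4.8010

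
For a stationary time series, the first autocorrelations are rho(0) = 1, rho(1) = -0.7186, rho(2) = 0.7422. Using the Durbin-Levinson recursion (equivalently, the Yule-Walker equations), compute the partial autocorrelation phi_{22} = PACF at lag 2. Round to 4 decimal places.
\phi_{22} = 0.4669

The PACF at lag k is phi_{kk}, the last component of the solution
to the Yule-Walker system G_k phi = r_k where
  (G_k)_{ij} = rho(|i - j|), (r_k)_i = rho(i), i,j = 1..k.
Equivalently, Durbin-Levinson gives phi_{kk} iteratively:
  phi_{11} = rho(1)
  phi_{kk} = [rho(k) - sum_{j=1..k-1} phi_{k-1,j} rho(k-j)]
            / [1 - sum_{j=1..k-1} phi_{k-1,j} rho(j)],
  phi_{k,j} = phi_{k-1,j} - phi_{kk} phi_{k-1,k-j},  j = 1..k-1.
Step k = 1:
  phi_11 = rho(1) = -0.7186.
Step k = 2:
  phi_22 = [rho(2) - phi_11 rho(1)] / [1 - phi_11 rho(1)] = [0.7422 - (-0.7186)(-0.7186)] / [1 - (-0.7186)(-0.7186)]
         = 0.22581404 / 0.48361404 = 0.4669.
Therefore phi_{22} = 0.4669.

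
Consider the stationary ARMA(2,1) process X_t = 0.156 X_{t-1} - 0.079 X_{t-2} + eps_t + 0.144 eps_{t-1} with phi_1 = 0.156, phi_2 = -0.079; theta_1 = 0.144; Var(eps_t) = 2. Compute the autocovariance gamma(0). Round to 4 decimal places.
\gamma(0) = 2.1837

Multiply the model equation by X_{t-k} and take expectations. With theta_0 = psi_0 = 1 and psi_j the MA(infinity) weights, this gives
  gamma(k) - sum_i phi_i gamma(k-i) = c_k,
  c_k = sigma^2 * sum_{j=k..q} theta_j psi_{j-k}   (c_k = 0 for k > q),
using gamma(-m) = gamma(m).
psi-weights needed (psi_j = theta_j + sum_i phi_i psi_{j-i}):
  psi_1 = theta_1 + phi_1 = 0.144 + (0.156) = 0.3
Right-hand sides:
  c_0 = sigma^2 (1 + theta_1 psi_1) = 2 * (1 + (0.144)(0.3)) = 2 * 1.0432 = 2.0864
  c_1 = sigma^2 theta_1 = 2 * (0.144) = 0.288
  c_2 = 0
Equations for k = 0, 1, 2 (AR order 2, c_2 = 0):
  (E0) gamma(0) = phi_1 gamma(1) + phi_2 gamma(2) + c_0
  (E1) gamma(1) = phi_1 gamma(0) + phi_2 gamma(1) + c_1
  (E2) gamma(2) = phi_1 gamma(1) + phi_2 gamma(0)
From (E1): gamma(1) = A gamma(0) + B with
  A = phi_1 / (1 - phi_2) = 0.156 / 1.079 = 0.144578,   B = c_1 / (1 - phi_2) = 0.288 / 1.079 = 0.266914.
Insert (E2) into (E0): gamma(0) (1 - phi_2^2) = phi_1 (1 + phi_2) gamma(1) + c_0.
  phi_1 (1 + phi_2) = (0.156)(0.921) = 0.143676,   1 - phi_2^2 = 0.993759.
Replace gamma(1) by A gamma(0) + B and collect gamma(0):
  gamma(0) [0.993759 - (0.143676)(0.144578)] = (0.143676)(0.266914) + 2.0864
  gamma(0) * 0.972987 = 2.124749
  gamma(0) = 2.124749 / 0.972987 = 2.183739.
Therefore gamma(0) = 2.1837 (to 4 decimal places).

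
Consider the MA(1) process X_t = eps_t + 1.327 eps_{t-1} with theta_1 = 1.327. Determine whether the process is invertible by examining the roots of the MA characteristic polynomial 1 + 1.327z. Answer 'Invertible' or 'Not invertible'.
\text{Not invertible}

The MA(q) characteristic polynomial is P(z) = 1 + 1.327z.
Invertibility requires all roots to lie outside the unit circle, i.e. |z| > 1 for every root.
This is linear in z: 1 + (1.327) z = 0  =>  z = -1/(1.327) = -0.75358,  |z| = 0.75358.
Moduli of all roots: 0.7536.
All moduli strictly greater than 1? No.
Verdict: Not invertible.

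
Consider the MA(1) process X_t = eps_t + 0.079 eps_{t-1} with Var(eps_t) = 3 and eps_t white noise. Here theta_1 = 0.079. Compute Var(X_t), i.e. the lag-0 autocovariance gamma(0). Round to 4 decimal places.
\gamma(0) = 3.0187

For an MA(q) process X_t = eps_t + sum_i theta_i eps_{t-i} with
Var(eps_t) = sigma^2, the variance is
  gamma(0) = sigma^2 * (1 + sum_i theta_i^2).
  sum_i theta_i^2 = (0.079)^2 = 0.006241.
  gamma(0) = 3 * (1 + 0.006241) = 3 * 1.006241 = 3.018723, which rounds to 3.0187.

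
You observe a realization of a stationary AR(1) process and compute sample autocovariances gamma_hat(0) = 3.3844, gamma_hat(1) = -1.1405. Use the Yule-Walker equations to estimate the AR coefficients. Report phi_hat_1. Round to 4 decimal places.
\hat\phi_{1} = -0.3370

The Yule-Walker equations for an AR(p) process read, in matrix form,
  Gamma_p phi = r_p,   with   (Gamma_p)_{ij} = gamma(|i - j|),
                       (r_p)_i = gamma(i),   i,j = 1..p.
Substitute the sample gammas (Toeplitz matrix and right-hand side of size 1):
  Gamma_p = [[3.3844]]
  r_p     = [-1.1405]
With p = 1 this is the single equation gamma(0) phi_1 = gamma(1):
  phi_hat_1 = gamma(1) / gamma(0) = -1.1405 / 3.3844 = -0.3370.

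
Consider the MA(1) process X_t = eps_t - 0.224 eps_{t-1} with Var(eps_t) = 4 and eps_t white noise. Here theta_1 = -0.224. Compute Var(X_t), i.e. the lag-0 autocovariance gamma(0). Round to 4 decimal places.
\gamma(0) = 4.2007

For an MA(q) process X_t = eps_t + sum_i theta_i eps_{t-i} with
Var(eps_t) = sigma^2, the variance is
  gamma(0) = sigma^2 * (1 + sum_i theta_i^2).
  sum_i theta_i^2 = (-0.224)^2 = 0.050176.
  gamma(0) = 4 * (1 + 0.050176) = 4 * 1.050176 = 4.200704, which rounds to 4.2007.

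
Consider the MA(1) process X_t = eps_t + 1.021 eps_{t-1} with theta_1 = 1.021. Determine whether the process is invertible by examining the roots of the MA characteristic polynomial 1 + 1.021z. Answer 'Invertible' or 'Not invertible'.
\text{Not invertible}

The MA(q) characteristic polynomial is P(z) = 1 + 1.021z.
Invertibility requires all roots to lie outside the unit circle, i.e. |z| > 1 for every root.
This is linear in z: 1 + (1.021) z = 0  =>  z = -1/(1.021) = -0.979432,  |z| = 0.979432.
Moduli of all roots: 0.9794.
All moduli strictly greater than 1? No.
Verdict: Not invertible.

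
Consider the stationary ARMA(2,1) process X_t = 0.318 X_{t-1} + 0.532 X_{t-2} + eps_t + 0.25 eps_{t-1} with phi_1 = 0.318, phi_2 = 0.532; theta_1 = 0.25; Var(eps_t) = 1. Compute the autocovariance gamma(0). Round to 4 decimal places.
\gamma(0) = 3.6333

Multiply the model equation by X_{t-k} and take expectations. With theta_0 = psi_0 = 1 and psi_j the MA(infinity) weights, this gives
  gamma(k) - sum_i phi_i gamma(k-i) = c_k,
  c_k = sigma^2 * sum_{j=k..q} theta_j psi_{j-k}   (c_k = 0 for k > q),
using gamma(-m) = gamma(m).
psi-weights needed (psi_j = theta_j + sum_i phi_i psi_{j-i}):
  psi_1 = theta_1 + phi_1 = 0.25 + (0.318) = 0.568
Right-hand sides:
  c_0 = sigma^2 (1 + theta_1 psi_1) = 1 * (1 + (0.25)(0.568)) = 1 * 1.142 = 1.142
  c_1 = sigma^2 theta_1 = 1 * (0.25) = 0.25
  c_2 = 0
Equations for k = 0, 1, 2 (AR order 2, c_2 = 0):
  (E0) gamma(0) = phi_1 gamma(1) + phi_2 gamma(2) + c_0
  (E1) gamma(1) = phi_1 gamma(0) + phi_2 gamma(1) + c_1
  (E2) gamma(2) = phi_1 gamma(1) + phi_2 gamma(0)
From (E1): gamma(1) = A gamma(0) + B with
  A = phi_1 / (1 - phi_2) = 0.318 / 0.468 = 0.679487,   B = c_1 / (1 - phi_2) = 0.25 / 0.468 = 0.534188.
Insert (E2) into (E0): gamma(0) (1 - phi_2^2) = phi_1 (1 + phi_2) gamma(1) + c_0.
  phi_1 (1 + phi_2) = (0.318)(1.532) = 0.487176,   1 - phi_2^2 = 0.716976.
Replace gamma(1) by A gamma(0) + B and collect gamma(0):
  gamma(0) [0.716976 - (0.487176)(0.679487)] = (0.487176)(0.534188) + 1.142
  gamma(0) * 0.385946 = 1.402244
  gamma(0) = 1.402244 / 0.385946 = 3.633262.
Therefore gamma(0) = 3.6333 (to 4 decimal places).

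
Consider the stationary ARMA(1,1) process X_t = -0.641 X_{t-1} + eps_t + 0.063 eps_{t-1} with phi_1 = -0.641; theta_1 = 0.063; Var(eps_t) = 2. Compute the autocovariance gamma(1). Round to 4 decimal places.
\gamma(1) = -1.8830

Multiply the model equation by X_{t-k} and take expectations. With theta_0 = psi_0 = 1 and psi_j the MA(infinity) weights, this gives
  gamma(k) - sum_i phi_i gamma(k-i) = c_k,
  c_k = sigma^2 * sum_{j=k..q} theta_j psi_{j-k}   (c_k = 0 for k > q),
using gamma(-m) = gamma(m).
psi-weights needed (psi_j = theta_j + sum_i phi_i psi_{j-i}):
  psi_1 = theta_1 + phi_1 = 0.063 + (-0.641) = -0.578
Right-hand sides:
  c_0 = sigma^2 (1 + theta_1 psi_1) = 2 * (1 + (0.063)(-0.578)) = 2 * 0.963586 = 1.927172
  c_1 = sigma^2 theta_1 = 2 * (0.063) = 0.126
  c_2 = 0
Equations for k = 0 and k = 1 (AR order 1):
  gamma(0) = phi_1 gamma(1) + c_0
  gamma(1) = phi_1 gamma(0) + c_1
Substituting the second into the first: gamma(0) (1 - phi_1^2) = c_0 + phi_1 c_1, so
  gamma(0) = (c_0 + phi_1 c_1) / (1 - phi_1^2) = (1.927172 + (-0.641)(0.126)) / (1 - (-0.641)^2) = 1.846406 / 0.589119 = 3.134182.
  gamma(1) = phi_1 gamma(0) + c_1 = (-0.641)(3.134182) + (0.126) = -1.88301.
Therefore gamma(1) = -1.8830 (to 4 decimal places).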